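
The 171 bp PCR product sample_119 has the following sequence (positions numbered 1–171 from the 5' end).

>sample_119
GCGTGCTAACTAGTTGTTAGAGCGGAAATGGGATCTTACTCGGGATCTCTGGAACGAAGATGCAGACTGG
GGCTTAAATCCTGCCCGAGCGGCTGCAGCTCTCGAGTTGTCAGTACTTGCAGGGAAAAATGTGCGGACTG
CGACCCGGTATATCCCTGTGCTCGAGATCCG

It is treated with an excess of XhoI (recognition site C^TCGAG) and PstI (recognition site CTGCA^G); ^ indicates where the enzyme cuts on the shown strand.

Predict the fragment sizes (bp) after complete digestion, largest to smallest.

97, 60, 10, 4 bp

XhoI sites (CTCGAG) start at positions 101, 161.
XhoI cuts after the first base of each site, so after positions 101, 161.
The PstI site (CTGCAG) starts at position 93.
PstI cuts after base 5 of each site (before the last base), so after position 97.
Combined cut positions: 97, 101, 161.
Linear molecule, 3 cuts → 4 fragments:
  1–97 → 97 bp
  98–101 → 4 bp
  102–161 → 60 bp
  162–171 → 10 bp
Sorted largest to smallest: 97, 60, 10, 4 bp.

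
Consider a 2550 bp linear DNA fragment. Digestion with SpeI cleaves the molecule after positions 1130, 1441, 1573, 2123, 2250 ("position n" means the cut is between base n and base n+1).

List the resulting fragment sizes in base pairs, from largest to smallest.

Linear molecule, 5 cuts → 6 fragments:
  1130 − 0 = 1130 bp
  1441 − 1130 = 311 bp
  1573 − 1441 = 132 bp
  2123 − 1573 = 550 bp
  2250 − 2123 = 127 bp
  2550 − 2250 = 300 bp
Sorted largest to smallest: 1130, 550, 311, 300, 132, 127 bp.

1130, 550, 311, 300, 132, 127 bp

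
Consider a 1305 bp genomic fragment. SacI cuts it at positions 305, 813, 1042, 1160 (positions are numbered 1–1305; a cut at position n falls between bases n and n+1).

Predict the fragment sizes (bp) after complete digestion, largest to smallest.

508, 305, 229, 145, 118 bp

Linear molecule, 4 cuts → 5 fragments:
  305 − 0 = 305 bp
  813 − 305 = 508 bp
  1042 − 813 = 229 bp
  1160 − 1042 = 118 bp
  1305 − 1160 = 145 bp
Sorted largest to smallest: 508, 305, 229, 145, 118 bp.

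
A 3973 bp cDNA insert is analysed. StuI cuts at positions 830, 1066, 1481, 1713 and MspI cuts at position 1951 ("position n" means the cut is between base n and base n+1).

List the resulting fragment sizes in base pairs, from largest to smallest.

Combined cut positions (sorted): 830, 1066, 1481, 1713, 1951.
Linear molecule, 5 cuts → 6 fragments:
  830 − 0 = 830 bp
  1066 − 830 = 236 bp
  1481 − 1066 = 415 bp
  1713 − 1481 = 232 bp
  1951 − 1713 = 238 bp
  3973 − 1951 = 2022 bp
Sorted largest to smallest: 2022, 830, 415, 238, 236, 232 bp.

2022, 830, 415, 238, 236, 232 bp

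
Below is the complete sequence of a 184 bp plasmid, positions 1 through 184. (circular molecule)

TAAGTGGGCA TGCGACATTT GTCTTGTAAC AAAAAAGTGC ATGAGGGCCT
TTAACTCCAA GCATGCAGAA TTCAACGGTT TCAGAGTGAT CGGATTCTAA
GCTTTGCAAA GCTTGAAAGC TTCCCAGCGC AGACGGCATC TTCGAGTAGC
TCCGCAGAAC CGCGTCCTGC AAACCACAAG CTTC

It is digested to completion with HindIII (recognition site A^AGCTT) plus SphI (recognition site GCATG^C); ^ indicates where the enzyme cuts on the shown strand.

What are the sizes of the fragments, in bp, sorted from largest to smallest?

HindIII sites (AAGCTT) start at positions 99, 109, 117, 178.
HindIII cuts after the first base of each site, so after positions 99, 109, 117, 178.
SphI sites (GCATGC) start at positions 8, 61.
SphI cuts after base 5 of each site (before the last base), so after positions 12, 65.
Combined cut positions: 12, 65, 99, 109, 117, 178.
Circular molecule, 6 cuts → 6 fragments:
  13–65 → 53 bp
  66–99 → 34 bp
  100–109 → 10 bp
  110–117 → 8 bp
  118–178 → 61 bp
  179–184 then 1–12 → 6 + 12 = 18 bp
Sorted largest to smallest: 61, 53, 34, 18, 10, 8 bp.

61, 53, 34, 18, 10, 8 bp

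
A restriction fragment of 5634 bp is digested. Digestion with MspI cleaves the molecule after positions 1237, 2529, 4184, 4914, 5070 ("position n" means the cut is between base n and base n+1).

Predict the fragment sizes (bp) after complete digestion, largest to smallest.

1655, 1292, 1237, 730, 564, 156 bp

Linear molecule, 5 cuts → 6 fragments:
  1237 − 0 = 1237 bp
  2529 − 1237 = 1292 bp
  4184 − 2529 = 1655 bp
  4914 − 4184 = 730 bp
  5070 − 4914 = 156 bp
  5634 − 5070 = 564 bp
Sorted largest to smallest: 1655, 1292, 1237, 730, 564, 156 bp.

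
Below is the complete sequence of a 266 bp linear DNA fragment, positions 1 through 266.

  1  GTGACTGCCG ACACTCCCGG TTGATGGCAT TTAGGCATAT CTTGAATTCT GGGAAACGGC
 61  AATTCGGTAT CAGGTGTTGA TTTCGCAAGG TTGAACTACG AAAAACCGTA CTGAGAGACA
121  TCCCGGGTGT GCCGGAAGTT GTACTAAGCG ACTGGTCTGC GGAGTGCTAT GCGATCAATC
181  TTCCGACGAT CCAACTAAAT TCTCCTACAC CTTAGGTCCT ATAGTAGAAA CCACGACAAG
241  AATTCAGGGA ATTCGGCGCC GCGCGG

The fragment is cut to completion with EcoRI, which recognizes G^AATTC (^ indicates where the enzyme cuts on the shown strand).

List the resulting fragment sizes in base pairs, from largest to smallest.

196, 44, 17, 9 bp

EcoRI sites (GAATTC) start at positions 44, 240, 249.
EcoRI cuts after the first base of each site, so after positions 44, 240, 249.
Linear molecule, 3 cuts → 4 fragments:
  1–44 → 44 bp
  45–240 → 196 bp
  241–249 → 9 bp
  250–266 → 17 bp
Sorted largest to smallest: 196, 44, 17, 9 bp.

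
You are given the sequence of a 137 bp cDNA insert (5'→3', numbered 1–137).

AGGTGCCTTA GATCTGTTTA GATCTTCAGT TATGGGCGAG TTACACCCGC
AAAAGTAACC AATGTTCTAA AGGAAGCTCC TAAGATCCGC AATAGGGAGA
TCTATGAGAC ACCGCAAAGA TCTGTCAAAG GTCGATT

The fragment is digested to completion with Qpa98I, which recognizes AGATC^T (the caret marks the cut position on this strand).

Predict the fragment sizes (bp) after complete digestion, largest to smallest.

78, 20, 15, 14, 10 bp

Qpa98I sites (AGATCT) start at positions 10, 20, 98, 118.
Qpa98I cuts after base 5 of each site (before the last base), so after positions 14, 24, 102, 122.
Linear molecule, 4 cuts → 5 fragments:
  1–14 → 14 bp
  15–24 → 10 bp
  25–102 → 78 bp
  103–122 → 20 bp
  123–137 → 15 bp
Sorted largest to smallest: 78, 20, 15, 14, 10 bp.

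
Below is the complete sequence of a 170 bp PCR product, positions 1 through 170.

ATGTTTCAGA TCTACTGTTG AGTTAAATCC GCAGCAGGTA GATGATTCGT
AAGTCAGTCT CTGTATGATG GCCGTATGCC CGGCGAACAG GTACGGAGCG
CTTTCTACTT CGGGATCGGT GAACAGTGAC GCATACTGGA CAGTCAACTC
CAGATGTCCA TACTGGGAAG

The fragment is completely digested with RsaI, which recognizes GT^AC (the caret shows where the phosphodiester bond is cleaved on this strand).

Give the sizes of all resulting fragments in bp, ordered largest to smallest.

92, 78 bp

The RsaI site (GTAC) starts at position 91.
RsaI cuts after base 2 of each site, so after position 92.
Linear molecule, 1 cut → 2 fragments:
  1–92 → 92 bp
  93–170 → 78 bp
Sorted largest to smallest: 92, 78 bp.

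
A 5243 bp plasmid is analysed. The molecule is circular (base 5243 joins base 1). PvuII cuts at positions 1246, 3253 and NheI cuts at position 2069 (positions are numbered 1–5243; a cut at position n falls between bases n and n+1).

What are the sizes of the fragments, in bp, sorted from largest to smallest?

3236, 1184, 823 bp

Combined cut positions (sorted): 1246, 2069, 3253.
Circular molecule, 3 cuts → 3 fragments:
  2069 − 1246 = 823 bp
  3253 − 2069 = 1184 bp
  wrap: 5243 − 3253 + 1246 = 3236 bp
Sorted largest to smallest: 3236, 1184, 823 bp.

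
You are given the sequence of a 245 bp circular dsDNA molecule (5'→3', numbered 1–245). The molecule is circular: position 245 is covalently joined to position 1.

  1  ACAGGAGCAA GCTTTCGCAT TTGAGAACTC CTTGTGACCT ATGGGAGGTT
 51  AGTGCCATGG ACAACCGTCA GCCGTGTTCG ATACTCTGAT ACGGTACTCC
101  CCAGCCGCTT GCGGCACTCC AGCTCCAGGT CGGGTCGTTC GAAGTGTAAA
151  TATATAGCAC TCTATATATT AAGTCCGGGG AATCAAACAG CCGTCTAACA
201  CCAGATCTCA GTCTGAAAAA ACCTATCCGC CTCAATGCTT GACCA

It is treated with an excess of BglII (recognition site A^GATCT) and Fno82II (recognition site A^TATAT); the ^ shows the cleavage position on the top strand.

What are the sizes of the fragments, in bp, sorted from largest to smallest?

192, 39, 14 bp

The BglII site (AGATCT) starts at position 203.
BglII cuts after the first base of each site, so after position 203.
Fno82II sites (ATATAT) start at positions 150, 164.
Fno82II cuts after the first base of each site, so after positions 150, 164.
Combined cut positions: 150, 164, 203.
Circular molecule, 3 cuts → 3 fragments:
  151–164 → 14 bp
  165–203 → 39 bp
  204–245 then 1–150 → 42 + 150 = 192 bp
Sorted largest to smallest: 192, 39, 14 bp.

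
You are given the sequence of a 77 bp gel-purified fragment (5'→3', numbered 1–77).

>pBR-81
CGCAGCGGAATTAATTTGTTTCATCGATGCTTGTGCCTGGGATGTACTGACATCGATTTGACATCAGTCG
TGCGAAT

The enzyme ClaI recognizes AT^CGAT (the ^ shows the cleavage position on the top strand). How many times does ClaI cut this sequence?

2

ATCGAT occurs starting at positions 23, 52.
ClaI cuts at 2 sites.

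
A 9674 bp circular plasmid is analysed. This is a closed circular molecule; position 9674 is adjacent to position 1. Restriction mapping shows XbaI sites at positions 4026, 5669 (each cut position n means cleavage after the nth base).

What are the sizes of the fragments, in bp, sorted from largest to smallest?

Circular molecule, 2 cuts → 2 fragments:
  5669 − 4026 = 1643 bp
  wrap: 9674 − 5669 + 4026 = 8031 bp
Sorted largest to smallest: 8031, 1643 bp.

8031, 1643 bp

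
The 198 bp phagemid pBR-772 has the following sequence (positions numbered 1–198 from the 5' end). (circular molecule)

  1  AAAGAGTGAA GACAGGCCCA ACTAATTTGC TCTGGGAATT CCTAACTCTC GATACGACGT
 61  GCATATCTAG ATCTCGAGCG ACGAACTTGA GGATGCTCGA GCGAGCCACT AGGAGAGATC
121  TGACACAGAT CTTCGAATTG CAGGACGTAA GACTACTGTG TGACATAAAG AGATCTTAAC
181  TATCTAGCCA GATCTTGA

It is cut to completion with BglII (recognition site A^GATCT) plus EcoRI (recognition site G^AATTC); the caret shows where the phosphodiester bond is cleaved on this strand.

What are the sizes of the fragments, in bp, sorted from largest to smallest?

BglII sites (AGATCT) start at positions 69, 116, 127, 171, 190.
BglII cuts after the first base of each site, so after positions 69, 116, 127, 171, 190.
The EcoRI site (GAATTC) starts at position 36.
EcoRI cuts after the first base of each site, so after position 36.
Combined cut positions: 36, 69, 116, 127, 171, 190.
Circular molecule, 6 cuts → 6 fragments:
  37–69 → 33 bp
  70–116 → 47 bp
  117–127 → 11 bp
  128–171 → 44 bp
  172–190 → 19 bp
  191–198 then 1–36 → 8 + 36 = 44 bp
Sorted largest to smallest: 47, 44, 44, 33, 19, 11 bp.

47, 44, 44, 33, 19, 11 bp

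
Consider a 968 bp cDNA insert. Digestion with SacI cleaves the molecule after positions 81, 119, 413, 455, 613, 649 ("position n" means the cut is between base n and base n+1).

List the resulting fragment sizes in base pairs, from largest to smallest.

Linear molecule, 6 cuts → 7 fragments:
  81 − 0 = 81 bp
  119 − 81 = 38 bp
  413 − 119 = 294 bp
  455 − 413 = 42 bp
  613 − 455 = 158 bp
  649 − 613 = 36 bp
  968 − 649 = 319 bp
Sorted largest to smallest: 319, 294, 158, 81, 42, 38, 36 bp.

319, 294, 158, 81, 42, 38, 36 bp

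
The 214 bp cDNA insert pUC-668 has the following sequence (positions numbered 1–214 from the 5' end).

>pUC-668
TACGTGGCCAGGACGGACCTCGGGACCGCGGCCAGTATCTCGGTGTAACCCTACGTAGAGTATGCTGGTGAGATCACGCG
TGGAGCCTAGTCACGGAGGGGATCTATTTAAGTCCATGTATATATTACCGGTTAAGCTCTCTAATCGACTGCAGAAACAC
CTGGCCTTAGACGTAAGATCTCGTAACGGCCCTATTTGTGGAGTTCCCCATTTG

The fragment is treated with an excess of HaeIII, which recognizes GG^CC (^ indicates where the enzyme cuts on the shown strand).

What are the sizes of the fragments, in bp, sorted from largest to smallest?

133, 25, 25, 24, 7 bp

HaeIII sites (GGCC) start at positions 6, 30, 163, 188.
HaeIII cuts after base 2 of each site, so after positions 7, 31, 164, 189.
Linear molecule, 4 cuts → 5 fragments:
  1–7 → 7 bp
  8–31 → 24 bp
  32–164 → 133 bp
  165–189 → 25 bp
  190–214 → 25 bp
Sorted largest to smallest: 133, 25, 25, 24, 7 bp.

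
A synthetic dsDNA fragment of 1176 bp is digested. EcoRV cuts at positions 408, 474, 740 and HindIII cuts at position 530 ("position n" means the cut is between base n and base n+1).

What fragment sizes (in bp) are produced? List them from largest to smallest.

Combined cut positions (sorted): 408, 474, 530, 740.
Linear molecule, 4 cuts → 5 fragments:
  408 − 0 = 408 bp
  474 − 408 = 66 bp
  530 − 474 = 56 bp
  740 − 530 = 210 bp
  1176 − 740 = 436 bp
Sorted largest to smallest: 436, 408, 210, 66, 56 bp.

436, 408, 210, 66, 56 bp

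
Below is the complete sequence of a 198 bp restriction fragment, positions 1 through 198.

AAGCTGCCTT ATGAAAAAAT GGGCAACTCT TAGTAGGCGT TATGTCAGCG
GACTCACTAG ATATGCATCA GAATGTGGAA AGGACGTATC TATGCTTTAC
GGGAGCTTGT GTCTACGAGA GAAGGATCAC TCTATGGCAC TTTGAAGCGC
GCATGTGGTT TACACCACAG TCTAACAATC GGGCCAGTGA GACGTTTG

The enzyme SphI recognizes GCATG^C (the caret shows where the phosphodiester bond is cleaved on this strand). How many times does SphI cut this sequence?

0

No occurrence of GCATGC is present in the sequence.
SphI does not cut: 0 sites.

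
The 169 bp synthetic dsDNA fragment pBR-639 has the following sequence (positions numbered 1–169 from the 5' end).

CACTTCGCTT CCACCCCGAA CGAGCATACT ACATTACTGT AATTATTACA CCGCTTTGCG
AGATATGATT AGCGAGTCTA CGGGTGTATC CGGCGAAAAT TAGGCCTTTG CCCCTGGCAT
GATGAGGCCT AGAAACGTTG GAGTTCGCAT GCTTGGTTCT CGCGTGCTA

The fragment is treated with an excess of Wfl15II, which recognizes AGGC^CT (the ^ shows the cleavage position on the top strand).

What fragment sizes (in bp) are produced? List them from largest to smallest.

105, 41, 23 bp

Wfl15II sites (AGGCCT) start at positions 102, 125.
Wfl15II cuts after base 4 of each site, so after positions 105, 128.
Linear molecule, 2 cuts → 3 fragments:
  1–105 → 105 bp
  106–128 → 23 bp
  129–169 → 41 bp
Sorted largest to smallest: 105, 41, 23 bp.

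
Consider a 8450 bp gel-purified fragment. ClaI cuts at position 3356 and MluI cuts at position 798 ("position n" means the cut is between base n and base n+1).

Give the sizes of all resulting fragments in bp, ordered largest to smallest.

Combined cut positions (sorted): 798, 3356.
Linear molecule, 2 cuts → 3 fragments:
  798 − 0 = 798 bp
  3356 − 798 = 2558 bp
  8450 − 3356 = 5094 bp
Sorted largest to smallest: 5094, 2558, 798 bp.

5094, 2558, 798 bp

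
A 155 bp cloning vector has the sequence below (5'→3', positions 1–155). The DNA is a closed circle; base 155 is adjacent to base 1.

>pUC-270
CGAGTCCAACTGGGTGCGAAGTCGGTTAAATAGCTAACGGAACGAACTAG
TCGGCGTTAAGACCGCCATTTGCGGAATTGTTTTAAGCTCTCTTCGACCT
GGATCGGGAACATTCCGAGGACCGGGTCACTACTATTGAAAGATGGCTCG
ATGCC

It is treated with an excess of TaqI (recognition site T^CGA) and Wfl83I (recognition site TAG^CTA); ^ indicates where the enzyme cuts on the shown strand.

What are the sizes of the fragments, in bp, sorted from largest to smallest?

61, 54, 40 bp

TaqI sites (TCGA) start at positions 94, 148.
TaqI cuts after the first base of each site, so after positions 94, 148.
The Wfl83I site (TAGCTA) starts at position 31.
Wfl83I cuts after base 3 of each site, so after position 33.
Combined cut positions: 33, 94, 148.
Circular molecule, 3 cuts → 3 fragments:
  34–94 → 61 bp
  95–148 → 54 bp
  149–155 then 1–33 → 7 + 33 = 40 bp
Sorted largest to smallest: 61, 54, 40 bp.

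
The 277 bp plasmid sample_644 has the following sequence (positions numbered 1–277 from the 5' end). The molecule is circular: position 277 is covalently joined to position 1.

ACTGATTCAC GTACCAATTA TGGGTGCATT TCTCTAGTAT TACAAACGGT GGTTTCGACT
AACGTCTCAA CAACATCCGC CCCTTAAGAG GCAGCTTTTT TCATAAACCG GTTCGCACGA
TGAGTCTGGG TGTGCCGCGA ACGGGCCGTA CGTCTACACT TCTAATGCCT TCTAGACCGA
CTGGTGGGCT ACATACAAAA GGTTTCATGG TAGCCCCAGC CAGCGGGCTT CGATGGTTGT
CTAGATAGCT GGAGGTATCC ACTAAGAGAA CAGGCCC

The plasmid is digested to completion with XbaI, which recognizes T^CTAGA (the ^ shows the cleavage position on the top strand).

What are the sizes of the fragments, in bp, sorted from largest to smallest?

208, 69 bp

XbaI sites (TCTAGA) start at positions 171, 240.
XbaI cuts after the first base of each site, so after positions 171, 240.
Circular molecule, 2 cuts → 2 fragments:
  172–240 → 69 bp
  241–277 then 1–171 → 37 + 171 = 208 bp
Sorted largest to smallest: 208, 69 bp.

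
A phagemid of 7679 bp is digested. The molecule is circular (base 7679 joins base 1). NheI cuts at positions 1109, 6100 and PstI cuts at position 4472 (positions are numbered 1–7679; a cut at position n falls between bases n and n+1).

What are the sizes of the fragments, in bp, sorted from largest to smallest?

Combined cut positions (sorted): 1109, 4472, 6100.
Circular molecule, 3 cuts → 3 fragments:
  4472 − 1109 = 3363 bp
  6100 − 4472 = 1628 bp
  wrap: 7679 − 6100 + 1109 = 2688 bp
Sorted largest to smallest: 3363, 2688, 1628 bp.

3363, 2688, 1628 bp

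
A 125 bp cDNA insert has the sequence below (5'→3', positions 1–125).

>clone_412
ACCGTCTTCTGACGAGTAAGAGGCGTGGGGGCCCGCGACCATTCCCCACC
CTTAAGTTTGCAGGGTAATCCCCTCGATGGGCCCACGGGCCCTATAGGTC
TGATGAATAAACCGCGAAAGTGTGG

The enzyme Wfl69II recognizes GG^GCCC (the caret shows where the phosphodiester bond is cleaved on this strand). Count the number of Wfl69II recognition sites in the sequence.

3

GGGCCC occurs starting at positions 29, 79, 87.
Wfl69II cuts at 3 sites.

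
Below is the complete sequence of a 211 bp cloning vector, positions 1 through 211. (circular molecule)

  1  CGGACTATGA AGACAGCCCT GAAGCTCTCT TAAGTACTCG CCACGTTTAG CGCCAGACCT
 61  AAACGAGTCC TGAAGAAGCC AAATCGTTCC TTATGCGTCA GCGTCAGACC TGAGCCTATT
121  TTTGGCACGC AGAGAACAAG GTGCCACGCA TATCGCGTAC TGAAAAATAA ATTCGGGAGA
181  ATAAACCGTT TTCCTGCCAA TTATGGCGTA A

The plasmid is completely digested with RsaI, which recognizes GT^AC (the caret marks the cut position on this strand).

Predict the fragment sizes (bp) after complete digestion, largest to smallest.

123, 88 bp

RsaI sites (GTAC) start at positions 34, 157.
RsaI cuts after base 2 of each site, so after positions 35, 158.
Circular molecule, 2 cuts → 2 fragments:
  36–158 → 123 bp
  159–211 then 1–35 → 53 + 35 = 88 bp
Sorted largest to smallest: 123, 88 bp.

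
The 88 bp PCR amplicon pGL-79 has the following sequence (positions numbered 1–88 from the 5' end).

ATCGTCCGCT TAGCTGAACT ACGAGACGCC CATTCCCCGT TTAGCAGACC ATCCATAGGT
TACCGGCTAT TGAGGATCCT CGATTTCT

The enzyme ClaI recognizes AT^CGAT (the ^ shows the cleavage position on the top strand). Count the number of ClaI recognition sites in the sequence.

0

No occurrence of ATCGAT is present in the sequence.
ClaI does not cut: 0 sites.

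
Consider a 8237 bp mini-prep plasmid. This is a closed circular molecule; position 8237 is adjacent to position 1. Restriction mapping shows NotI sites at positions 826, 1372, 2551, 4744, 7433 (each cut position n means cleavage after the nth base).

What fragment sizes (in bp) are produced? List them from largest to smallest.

2689, 2193, 1630, 1179, 546 bp

Circular molecule, 5 cuts → 5 fragments:
  1372 − 826 = 546 bp
  2551 − 1372 = 1179 bp
  4744 − 2551 = 2193 bp
  7433 − 4744 = 2689 bp
  wrap: 8237 − 7433 + 826 = 1630 bp
Sorted largest to smallest: 2689, 2193, 1630, 1179, 546 bp.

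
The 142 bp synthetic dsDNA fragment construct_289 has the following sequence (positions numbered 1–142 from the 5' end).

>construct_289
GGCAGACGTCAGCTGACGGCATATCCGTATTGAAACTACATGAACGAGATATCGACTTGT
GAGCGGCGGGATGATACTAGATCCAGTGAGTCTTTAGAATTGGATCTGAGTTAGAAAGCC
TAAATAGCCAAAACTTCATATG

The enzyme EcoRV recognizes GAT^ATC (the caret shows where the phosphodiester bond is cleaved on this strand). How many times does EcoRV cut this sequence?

1

GATATC occurs starting at position 48.
EcoRV cuts at 1 site.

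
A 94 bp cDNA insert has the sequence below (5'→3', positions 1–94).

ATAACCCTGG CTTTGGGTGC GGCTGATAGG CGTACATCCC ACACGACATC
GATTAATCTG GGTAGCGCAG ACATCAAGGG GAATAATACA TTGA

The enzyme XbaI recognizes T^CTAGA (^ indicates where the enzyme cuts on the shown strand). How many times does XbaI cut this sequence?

0

No occurrence of TCTAGA is present in the sequence.
XbaI does not cut: 0 sites.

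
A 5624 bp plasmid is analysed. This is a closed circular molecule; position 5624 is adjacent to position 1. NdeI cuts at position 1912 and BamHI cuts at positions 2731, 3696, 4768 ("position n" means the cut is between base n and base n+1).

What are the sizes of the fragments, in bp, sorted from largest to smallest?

2768, 1072, 965, 819 bp

Combined cut positions (sorted): 1912, 2731, 3696, 4768.
Circular molecule, 4 cuts → 4 fragments:
  2731 − 1912 = 819 bp
  3696 − 2731 = 965 bp
  4768 − 3696 = 1072 bp
  wrap: 5624 − 4768 + 1912 = 2768 bp
Sorted largest to smallest: 2768, 1072, 965, 819 bp.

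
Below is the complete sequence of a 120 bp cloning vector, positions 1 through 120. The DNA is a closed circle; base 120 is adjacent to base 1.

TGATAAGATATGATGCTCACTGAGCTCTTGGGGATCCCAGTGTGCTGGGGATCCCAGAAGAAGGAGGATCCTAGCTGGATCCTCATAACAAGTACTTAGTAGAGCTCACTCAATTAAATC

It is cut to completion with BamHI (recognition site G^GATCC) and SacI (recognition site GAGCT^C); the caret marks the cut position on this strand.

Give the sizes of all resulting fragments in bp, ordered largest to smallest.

BamHI sites (GGATCC) start at positions 32, 49, 66, 77.
BamHI cuts after the first base of each site, so after positions 32, 49, 66, 77.
SacI sites (GAGCTC) start at positions 22, 102.
SacI cuts after base 5 of each site (before the last base), so after positions 26, 106.
Combined cut positions: 26, 32, 49, 66, 77, 106.
Circular molecule, 6 cuts → 6 fragments:
  27–32 → 6 bp
  33–49 → 17 bp
  50–66 → 17 bp
  67–77 → 11 bp
  78–106 → 29 bp
  107–120 then 1–26 → 14 + 26 = 40 bp
Sorted largest to smallest: 40, 29, 17, 17, 11, 6 bp.

40, 29, 17, 17, 11, 6 bp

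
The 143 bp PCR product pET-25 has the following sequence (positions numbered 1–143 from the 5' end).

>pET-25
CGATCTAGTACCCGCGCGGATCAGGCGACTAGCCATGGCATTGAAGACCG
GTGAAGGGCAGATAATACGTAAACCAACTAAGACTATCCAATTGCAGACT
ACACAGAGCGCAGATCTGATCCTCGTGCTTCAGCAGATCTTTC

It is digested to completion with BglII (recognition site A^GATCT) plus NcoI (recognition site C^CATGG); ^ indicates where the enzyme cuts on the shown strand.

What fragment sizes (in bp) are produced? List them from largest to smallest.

BglII sites (AGATCT) start at positions 112, 135.
BglII cuts after the first base of each site, so after positions 112, 135.
The NcoI site (CCATGG) starts at position 33.
NcoI cuts after the first base of each site, so after position 33.
Combined cut positions: 33, 112, 135.
Linear molecule, 3 cuts → 4 fragments:
  1–33 → 33 bp
  34–112 → 79 bp
  113–135 → 23 bp
  136–143 → 8 bp
Sorted largest to smallest: 79, 33, 23, 8 bp.

79, 33, 23, 8 bp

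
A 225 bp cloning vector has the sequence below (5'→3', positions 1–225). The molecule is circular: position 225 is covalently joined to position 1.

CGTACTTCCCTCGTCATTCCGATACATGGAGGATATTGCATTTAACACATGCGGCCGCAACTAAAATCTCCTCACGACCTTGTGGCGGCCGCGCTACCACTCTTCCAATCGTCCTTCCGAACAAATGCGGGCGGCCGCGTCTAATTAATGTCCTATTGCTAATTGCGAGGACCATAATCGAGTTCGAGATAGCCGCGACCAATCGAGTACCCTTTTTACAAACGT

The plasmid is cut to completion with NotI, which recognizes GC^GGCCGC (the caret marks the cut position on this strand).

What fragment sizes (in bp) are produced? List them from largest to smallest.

NotI sites (GCGGCCGC) start at positions 51, 85, 131.
NotI cuts after base 2 of each site, so after positions 52, 86, 132.
Circular molecule, 3 cuts → 3 fragments:
  53–86 → 34 bp
  87–132 → 46 bp
  133–225 then 1–52 → 93 + 52 = 145 bp
Sorted largest to smallest: 145, 46, 34 bp.

145, 46, 34 bp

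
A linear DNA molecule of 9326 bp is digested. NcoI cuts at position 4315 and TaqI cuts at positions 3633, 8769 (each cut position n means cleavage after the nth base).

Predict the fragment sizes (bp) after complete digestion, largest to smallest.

Combined cut positions (sorted): 3633, 4315, 8769.
Linear molecule, 3 cuts → 4 fragments:
  3633 − 0 = 3633 bp
  4315 − 3633 = 682 bp
  8769 − 4315 = 4454 bp
  9326 − 8769 = 557 bp
Sorted largest to smallest: 4454, 3633, 682, 557 bp.

4454, 3633, 682, 557 bp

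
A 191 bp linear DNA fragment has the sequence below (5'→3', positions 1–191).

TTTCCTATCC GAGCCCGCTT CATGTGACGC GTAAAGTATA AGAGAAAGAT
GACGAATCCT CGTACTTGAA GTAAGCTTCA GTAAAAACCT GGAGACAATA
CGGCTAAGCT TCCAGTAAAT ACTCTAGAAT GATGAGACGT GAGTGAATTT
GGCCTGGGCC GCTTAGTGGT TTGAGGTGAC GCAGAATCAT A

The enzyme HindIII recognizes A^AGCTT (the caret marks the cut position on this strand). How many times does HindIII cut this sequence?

2

AAGCTT occurs starting at positions 73, 106.
HindIII cuts at 2 sites.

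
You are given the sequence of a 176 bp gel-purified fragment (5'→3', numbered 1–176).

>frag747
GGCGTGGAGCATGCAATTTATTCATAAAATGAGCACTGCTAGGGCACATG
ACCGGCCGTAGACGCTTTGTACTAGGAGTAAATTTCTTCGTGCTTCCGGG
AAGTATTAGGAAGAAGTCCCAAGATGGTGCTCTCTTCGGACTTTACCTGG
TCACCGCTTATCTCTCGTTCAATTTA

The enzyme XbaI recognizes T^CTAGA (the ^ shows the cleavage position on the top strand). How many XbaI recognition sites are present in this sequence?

0

No occurrence of TCTAGA is present in the sequence.
XbaI does not cut: 0 sites.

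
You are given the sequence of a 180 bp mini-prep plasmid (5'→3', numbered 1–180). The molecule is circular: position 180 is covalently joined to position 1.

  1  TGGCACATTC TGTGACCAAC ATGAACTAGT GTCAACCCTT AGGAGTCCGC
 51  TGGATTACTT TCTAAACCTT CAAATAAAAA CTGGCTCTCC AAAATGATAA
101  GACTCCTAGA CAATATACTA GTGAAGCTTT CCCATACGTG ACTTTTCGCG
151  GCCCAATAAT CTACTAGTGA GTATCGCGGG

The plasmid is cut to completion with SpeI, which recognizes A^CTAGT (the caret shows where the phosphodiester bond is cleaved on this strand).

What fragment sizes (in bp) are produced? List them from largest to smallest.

92, 46, 42 bp

SpeI sites (ACTAGT) start at positions 25, 117, 163.
SpeI cuts after the first base of each site, so after positions 25, 117, 163.
Circular molecule, 3 cuts → 3 fragments:
  26–117 → 92 bp
  118–163 → 46 bp
  164–180 then 1–25 → 17 + 25 = 42 bp
Sorted largest to smallest: 92, 46, 42 bp.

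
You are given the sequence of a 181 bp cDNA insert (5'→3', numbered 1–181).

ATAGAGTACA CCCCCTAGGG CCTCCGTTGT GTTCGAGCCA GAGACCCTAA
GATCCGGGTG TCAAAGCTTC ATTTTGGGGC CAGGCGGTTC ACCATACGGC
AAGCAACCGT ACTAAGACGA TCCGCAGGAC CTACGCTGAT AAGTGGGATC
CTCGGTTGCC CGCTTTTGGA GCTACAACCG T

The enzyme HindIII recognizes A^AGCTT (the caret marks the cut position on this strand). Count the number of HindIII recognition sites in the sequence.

1

AAGCTT occurs starting at position 64.
HindIII cuts at 1 site.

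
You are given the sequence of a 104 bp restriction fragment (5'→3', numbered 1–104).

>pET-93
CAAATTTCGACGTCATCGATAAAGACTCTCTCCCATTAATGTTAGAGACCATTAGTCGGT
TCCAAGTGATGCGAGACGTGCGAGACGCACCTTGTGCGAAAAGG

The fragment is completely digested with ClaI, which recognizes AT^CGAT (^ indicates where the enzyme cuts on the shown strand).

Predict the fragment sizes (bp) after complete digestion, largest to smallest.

88, 16 bp

The ClaI site (ATCGAT) starts at position 15.
ClaI cuts after base 2 of each site, so after position 16.
Linear molecule, 1 cut → 2 fragments:
  1–16 → 16 bp
  17–104 → 88 bp
Sorted largest to smallest: 88, 16 bp.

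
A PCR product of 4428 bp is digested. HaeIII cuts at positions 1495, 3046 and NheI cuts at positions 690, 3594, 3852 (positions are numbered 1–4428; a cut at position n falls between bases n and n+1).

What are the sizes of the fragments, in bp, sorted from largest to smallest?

1551, 805, 690, 576, 548, 258 bp

Combined cut positions (sorted): 690, 1495, 3046, 3594, 3852.
Linear molecule, 5 cuts → 6 fragments:
  690 − 0 = 690 bp
  1495 − 690 = 805 bp
  3046 − 1495 = 1551 bp
  3594 − 3046 = 548 bp
  3852 − 3594 = 258 bp
  4428 − 3852 = 576 bp
Sorted largest to smallest: 1551, 805, 690, 576, 548, 258 bp.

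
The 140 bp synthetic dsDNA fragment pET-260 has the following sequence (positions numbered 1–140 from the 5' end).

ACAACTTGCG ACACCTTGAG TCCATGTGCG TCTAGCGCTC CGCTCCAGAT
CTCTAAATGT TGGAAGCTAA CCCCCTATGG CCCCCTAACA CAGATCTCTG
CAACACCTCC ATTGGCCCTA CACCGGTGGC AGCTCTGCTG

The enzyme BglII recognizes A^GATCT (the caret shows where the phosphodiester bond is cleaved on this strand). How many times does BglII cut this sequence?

AGATCT occurs starting at positions 47, 92.
BglII cuts at 2 sites.

2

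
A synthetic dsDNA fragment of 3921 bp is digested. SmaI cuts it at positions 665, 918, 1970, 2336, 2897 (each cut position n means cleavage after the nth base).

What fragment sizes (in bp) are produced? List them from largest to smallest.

Linear molecule, 5 cuts → 6 fragments:
  665 − 0 = 665 bp
  918 − 665 = 253 bp
  1970 − 918 = 1052 bp
  2336 − 1970 = 366 bp
  2897 − 2336 = 561 bp
  3921 − 2897 = 1024 bp
Sorted largest to smallest: 1052, 1024, 665, 561, 366, 253 bp.

1052, 1024, 665, 561, 366, 253 bp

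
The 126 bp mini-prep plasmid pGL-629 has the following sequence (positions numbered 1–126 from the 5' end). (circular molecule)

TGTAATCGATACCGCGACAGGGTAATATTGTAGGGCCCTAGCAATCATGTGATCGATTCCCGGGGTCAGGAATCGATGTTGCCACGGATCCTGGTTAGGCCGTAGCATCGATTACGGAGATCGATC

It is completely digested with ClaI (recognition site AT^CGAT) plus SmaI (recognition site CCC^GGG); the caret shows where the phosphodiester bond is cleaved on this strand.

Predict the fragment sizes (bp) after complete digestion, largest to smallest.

47, 35, 13, 12, 11, 8 bp

ClaI sites (ATCGAT) start at positions 5, 52, 72, 107, 120.
ClaI cuts after base 2 of each site, so after positions 6, 53, 73, 108, 121.
The SmaI site (CCCGGG) starts at position 59.
SmaI cuts after base 3 of each site, so after position 61.
Combined cut positions: 6, 53, 61, 73, 108, 121.
Circular molecule, 6 cuts → 6 fragments:
  7–53 → 47 bp
  54–61 → 8 bp
  62–73 → 12 bp
  74–108 → 35 bp
  109–121 → 13 bp
  122–126 then 1–6 → 5 + 6 = 11 bp
Sorted largest to smallest: 47, 35, 13, 12, 11, 8 bp.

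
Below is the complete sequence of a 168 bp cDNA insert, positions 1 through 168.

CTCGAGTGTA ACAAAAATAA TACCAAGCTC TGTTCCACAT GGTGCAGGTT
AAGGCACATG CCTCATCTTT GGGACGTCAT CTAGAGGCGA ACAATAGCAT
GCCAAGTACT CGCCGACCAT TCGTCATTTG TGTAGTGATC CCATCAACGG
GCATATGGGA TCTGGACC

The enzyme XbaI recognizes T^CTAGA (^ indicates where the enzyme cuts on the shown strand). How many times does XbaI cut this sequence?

TCTAGA occurs starting at position 80.
XbaI cuts at 1 site.

1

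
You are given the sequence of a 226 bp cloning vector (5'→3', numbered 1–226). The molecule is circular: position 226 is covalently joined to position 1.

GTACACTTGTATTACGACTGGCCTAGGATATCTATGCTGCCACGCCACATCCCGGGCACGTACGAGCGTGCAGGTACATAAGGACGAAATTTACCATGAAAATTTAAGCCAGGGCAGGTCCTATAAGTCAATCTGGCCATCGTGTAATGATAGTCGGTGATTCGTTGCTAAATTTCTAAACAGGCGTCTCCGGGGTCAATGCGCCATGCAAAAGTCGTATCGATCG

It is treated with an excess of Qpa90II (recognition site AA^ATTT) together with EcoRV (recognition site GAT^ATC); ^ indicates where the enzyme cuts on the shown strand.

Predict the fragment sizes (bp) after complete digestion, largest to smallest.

Qpa90II sites (AAATTT) start at positions 87, 100, 170.
Qpa90II cuts after base 2 of each site, so after positions 88, 101, 171.
The EcoRV site (GATATC) starts at position 27.
EcoRV cuts after base 3 of each site, so after position 29.
Combined cut positions: 29, 88, 101, 171.
Circular molecule, 4 cuts → 4 fragments:
  30–88 → 59 bp
  89–101 → 13 bp
  102–171 → 70 bp
  172–226 then 1–29 → 55 + 29 = 84 bp
Sorted largest to smallest: 84, 70, 59, 13 bp.

84, 70, 59, 13 bp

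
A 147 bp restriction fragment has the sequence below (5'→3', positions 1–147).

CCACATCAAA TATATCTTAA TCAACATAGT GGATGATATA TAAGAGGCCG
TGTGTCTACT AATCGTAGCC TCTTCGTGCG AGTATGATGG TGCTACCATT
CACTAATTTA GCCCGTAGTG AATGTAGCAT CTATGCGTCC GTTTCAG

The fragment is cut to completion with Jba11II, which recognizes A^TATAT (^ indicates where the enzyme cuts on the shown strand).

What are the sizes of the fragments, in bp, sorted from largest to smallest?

111, 26, 10 bp

Jba11II sites (ATATAT) start at positions 10, 36.
Jba11II cuts after the first base of each site, so after positions 10, 36.
Linear molecule, 2 cuts → 3 fragments:
  1–10 → 10 bp
  11–36 → 26 bp
  37–147 → 111 bp
Sorted largest to smallest: 111, 26, 10 bp.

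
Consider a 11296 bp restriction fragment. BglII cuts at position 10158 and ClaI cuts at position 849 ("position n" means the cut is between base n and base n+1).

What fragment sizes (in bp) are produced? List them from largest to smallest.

9309, 1138, 849 bp

Combined cut positions (sorted): 849, 10158.
Linear molecule, 2 cuts → 3 fragments:
  849 − 0 = 849 bp
  10158 − 849 = 9309 bp
  11296 − 10158 = 1138 bp
Sorted largest to smallest: 9309, 1138, 849 bp.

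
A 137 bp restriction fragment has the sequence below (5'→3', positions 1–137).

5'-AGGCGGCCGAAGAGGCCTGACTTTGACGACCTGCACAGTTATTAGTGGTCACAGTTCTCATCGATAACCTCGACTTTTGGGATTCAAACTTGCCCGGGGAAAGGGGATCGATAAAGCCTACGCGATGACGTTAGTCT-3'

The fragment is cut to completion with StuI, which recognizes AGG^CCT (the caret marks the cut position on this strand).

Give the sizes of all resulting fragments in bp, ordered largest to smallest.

The StuI site (AGGCCT) starts at position 13.
StuI cuts after base 3 of each site, so after position 15.
Linear molecule, 1 cut → 2 fragments:
  1–15 → 15 bp
  16–137 → 122 bp
Sorted largest to smallest: 122, 15 bp.

122, 15 bp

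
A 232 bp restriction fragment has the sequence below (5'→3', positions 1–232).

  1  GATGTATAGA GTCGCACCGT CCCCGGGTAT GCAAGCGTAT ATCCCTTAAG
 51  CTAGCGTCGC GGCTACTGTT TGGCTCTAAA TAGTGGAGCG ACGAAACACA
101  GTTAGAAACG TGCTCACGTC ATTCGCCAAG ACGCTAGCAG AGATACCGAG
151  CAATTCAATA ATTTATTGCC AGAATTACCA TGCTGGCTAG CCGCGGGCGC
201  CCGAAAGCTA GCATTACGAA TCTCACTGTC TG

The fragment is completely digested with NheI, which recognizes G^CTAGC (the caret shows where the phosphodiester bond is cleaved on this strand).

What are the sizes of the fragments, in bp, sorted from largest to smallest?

NheI sites (GCTAGC) start at positions 50, 133, 186, 207.
NheI cuts after the first base of each site, so after positions 50, 133, 186, 207.
Linear molecule, 4 cuts → 5 fragments:
  1–50 → 50 bp
  51–133 → 83 bp
  134–186 → 53 bp
  187–207 → 21 bp
  208–232 → 25 bp
Sorted largest to smallest: 83, 53, 50, 25, 21 bp.

83, 53, 50, 25, 21 bp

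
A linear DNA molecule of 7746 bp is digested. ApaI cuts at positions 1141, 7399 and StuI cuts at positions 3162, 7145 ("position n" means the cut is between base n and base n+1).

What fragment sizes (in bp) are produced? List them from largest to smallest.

Combined cut positions (sorted): 1141, 3162, 7145, 7399.
Linear molecule, 4 cuts → 5 fragments:
  1141 − 0 = 1141 bp
  3162 − 1141 = 2021 bp
  7145 − 3162 = 3983 bp
  7399 − 7145 = 254 bp
  7746 − 7399 = 347 bp
Sorted largest to smallest: 3983, 2021, 1141, 347, 254 bp.

3983, 2021, 1141, 347, 254 bp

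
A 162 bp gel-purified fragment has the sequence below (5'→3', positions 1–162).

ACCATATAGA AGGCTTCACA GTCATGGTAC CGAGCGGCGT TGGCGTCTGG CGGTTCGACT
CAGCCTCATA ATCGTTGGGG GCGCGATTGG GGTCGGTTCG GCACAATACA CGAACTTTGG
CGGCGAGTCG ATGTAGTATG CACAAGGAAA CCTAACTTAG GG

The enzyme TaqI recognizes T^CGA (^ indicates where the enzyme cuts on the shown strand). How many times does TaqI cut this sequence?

TCGA occurs starting at positions 55, 128.
TaqI cuts at 2 sites.

2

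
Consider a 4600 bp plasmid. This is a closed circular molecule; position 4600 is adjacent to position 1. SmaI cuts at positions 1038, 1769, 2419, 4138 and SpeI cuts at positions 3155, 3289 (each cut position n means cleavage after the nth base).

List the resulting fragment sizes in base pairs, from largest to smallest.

1500, 849, 736, 731, 650, 134 bp

Combined cut positions (sorted): 1038, 1769, 2419, 3155, 3289, 4138.
Circular molecule, 6 cuts → 6 fragments:
  1769 − 1038 = 731 bp
  2419 − 1769 = 650 bp
  3155 − 2419 = 736 bp
  3289 − 3155 = 134 bp
  4138 − 3289 = 849 bp
  wrap: 4600 − 4138 + 1038 = 1500 bp
Sorted largest to smallest: 1500, 849, 736, 731, 650, 134 bp.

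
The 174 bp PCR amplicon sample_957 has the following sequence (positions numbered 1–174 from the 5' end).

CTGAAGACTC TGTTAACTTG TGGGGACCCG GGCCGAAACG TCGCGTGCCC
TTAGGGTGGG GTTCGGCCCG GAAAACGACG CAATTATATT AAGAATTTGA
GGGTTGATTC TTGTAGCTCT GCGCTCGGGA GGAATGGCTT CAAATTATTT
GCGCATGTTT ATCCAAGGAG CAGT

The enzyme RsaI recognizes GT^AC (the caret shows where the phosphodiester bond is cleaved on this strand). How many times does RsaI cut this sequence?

0

No occurrence of GTAC is present in the sequence.
RsaI does not cut: 0 sites.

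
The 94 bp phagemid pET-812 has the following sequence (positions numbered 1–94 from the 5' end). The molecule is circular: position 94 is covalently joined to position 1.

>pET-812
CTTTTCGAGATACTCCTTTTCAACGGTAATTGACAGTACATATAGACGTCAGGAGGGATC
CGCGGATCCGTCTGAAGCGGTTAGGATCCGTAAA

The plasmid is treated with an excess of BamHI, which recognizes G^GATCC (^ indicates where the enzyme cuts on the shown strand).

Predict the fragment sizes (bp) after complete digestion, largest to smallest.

66, 20, 8 bp

BamHI sites (GGATCC) start at positions 56, 64, 84.
BamHI cuts after the first base of each site, so after positions 56, 64, 84.
Circular molecule, 3 cuts → 3 fragments:
  57–64 → 8 bp
  65–84 → 20 bp
  85–94 then 1–56 → 10 + 56 = 66 bp
Sorted largest to smallest: 66, 20, 8 bp.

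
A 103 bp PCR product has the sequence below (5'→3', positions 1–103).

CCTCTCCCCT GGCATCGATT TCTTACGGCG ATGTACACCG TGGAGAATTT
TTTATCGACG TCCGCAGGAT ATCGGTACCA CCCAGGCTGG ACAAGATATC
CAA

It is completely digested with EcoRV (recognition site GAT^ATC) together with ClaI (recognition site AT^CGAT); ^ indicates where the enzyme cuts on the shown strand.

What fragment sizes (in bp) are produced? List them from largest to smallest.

55, 27, 15, 6 bp

EcoRV sites (GATATC) start at positions 68, 95.
EcoRV cuts after base 3 of each site, so after positions 70, 97.
The ClaI site (ATCGAT) starts at position 14.
ClaI cuts after base 2 of each site, so after position 15.
Combined cut positions: 15, 70, 97.
Linear molecule, 3 cuts → 4 fragments:
  1–15 → 15 bp
  16–70 → 55 bp
  71–97 → 27 bp
  98–103 → 6 bp
Sorted largest to smallest: 55, 27, 15, 6 bp.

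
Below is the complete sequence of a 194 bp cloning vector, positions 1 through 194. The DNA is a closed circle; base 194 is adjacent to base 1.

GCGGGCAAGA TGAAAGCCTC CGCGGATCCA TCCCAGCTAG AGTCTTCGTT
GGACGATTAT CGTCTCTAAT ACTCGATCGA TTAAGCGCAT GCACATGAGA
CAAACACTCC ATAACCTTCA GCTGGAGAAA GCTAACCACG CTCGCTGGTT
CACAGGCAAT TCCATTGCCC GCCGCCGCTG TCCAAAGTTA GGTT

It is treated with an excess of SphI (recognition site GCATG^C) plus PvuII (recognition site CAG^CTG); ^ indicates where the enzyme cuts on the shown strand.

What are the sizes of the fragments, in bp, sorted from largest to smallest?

164, 30 bp

The SphI site (GCATGC) starts at position 87.
SphI cuts after base 5 of each site (before the last base), so after position 91.
The PvuII site (CAGCTG) starts at position 119.
PvuII cuts after base 3 of each site, so after position 121.
Combined cut positions: 91, 121.
Circular molecule, 2 cuts → 2 fragments:
  92–121 → 30 bp
  122–194 then 1–91 → 73 + 91 = 164 bp
Sorted largest to smallest: 164, 30 bp.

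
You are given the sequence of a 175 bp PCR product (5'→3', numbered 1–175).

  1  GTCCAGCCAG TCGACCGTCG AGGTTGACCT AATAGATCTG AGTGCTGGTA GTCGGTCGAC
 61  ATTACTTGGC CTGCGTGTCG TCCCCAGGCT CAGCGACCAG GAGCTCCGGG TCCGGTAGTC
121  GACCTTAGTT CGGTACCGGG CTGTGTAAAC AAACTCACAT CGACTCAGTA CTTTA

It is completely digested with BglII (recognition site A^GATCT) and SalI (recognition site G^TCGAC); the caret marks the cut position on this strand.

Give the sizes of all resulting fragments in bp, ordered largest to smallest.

The BglII site (AGATCT) starts at position 34.
BglII cuts after the first base of each site, so after position 34.
SalI sites (GTCGAC) start at positions 10, 55, 118.
SalI cuts after the first base of each site, so after positions 10, 55, 118.
Combined cut positions: 10, 34, 55, 118.
Linear molecule, 4 cuts → 5 fragments:
  1–10 → 10 bp
  11–34 → 24 bp
  35–55 → 21 bp
  56–118 → 63 bp
  119–175 → 57 bp
Sorted largest to smallest: 63, 57, 24, 21, 10 bp.

63, 57, 24, 21, 10 bp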